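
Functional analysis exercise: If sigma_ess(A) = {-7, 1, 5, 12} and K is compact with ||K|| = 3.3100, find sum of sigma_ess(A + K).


By Weyl's theorem, the essential spectrum is invariant under compact perturbations.
sigma_ess(A + K) = sigma_ess(A) = {-7, 1, 5, 12}
Sum = -7 + 1 + 5 + 12 = 11

11


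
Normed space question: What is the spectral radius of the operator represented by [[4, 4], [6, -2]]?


For a 2x2 matrix, eigenvalues satisfy lambda^2 - (trace)*lambda + det = 0
trace = 4 + -2 = 2
det = 4*-2 - 4*6 = -32
discriminant = 2^2 - 4*(-32) = 132
spectral radius = max |eigenvalue| = 6.7446

6.7446


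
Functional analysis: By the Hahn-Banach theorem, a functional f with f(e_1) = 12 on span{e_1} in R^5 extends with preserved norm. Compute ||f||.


The norm of f is given by ||f|| = sup_{||x||=1} |f(x)|.
On span{e_1}, ||e_1|| = 1, so ||f|| = |f(e_1)| / ||e_1||
= |12| / 1 = 12.0000

12.0000


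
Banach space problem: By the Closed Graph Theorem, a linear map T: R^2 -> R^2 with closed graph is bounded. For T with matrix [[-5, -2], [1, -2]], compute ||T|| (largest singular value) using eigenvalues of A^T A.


A^T A = [[26, 8], [8, 8]]
trace(A^T A) = 34, det(A^T A) = 144
discriminant = 34^2 - 4*144 = 580
Largest eigenvalue of A^T A = (trace + sqrt(disc))/2 = 29.0416
||T|| = sqrt(29.0416) = 5.3890

5.3890


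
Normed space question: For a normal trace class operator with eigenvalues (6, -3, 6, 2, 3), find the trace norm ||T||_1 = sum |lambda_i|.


For a normal operator, singular values equal |eigenvalues|.
Trace norm = sum |lambda_i| = 6 + 3 + 6 + 2 + 3
= 20

20


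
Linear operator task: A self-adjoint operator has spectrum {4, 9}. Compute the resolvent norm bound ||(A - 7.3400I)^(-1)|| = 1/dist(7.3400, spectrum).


dist(7.3400, {4, 9}) = min(|7.3400 - 4|, |7.3400 - 9|)
= min(3.3400, 1.6600) = 1.6600
Resolvent bound = 1/1.6600 = 0.6024

0.6024


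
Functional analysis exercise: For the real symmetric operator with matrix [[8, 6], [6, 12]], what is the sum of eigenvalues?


For a self-adjoint (symmetric) matrix, the eigenvalues are real.
The sum of eigenvalues equals the trace of the matrix.
trace = 8 + 12 = 20

20


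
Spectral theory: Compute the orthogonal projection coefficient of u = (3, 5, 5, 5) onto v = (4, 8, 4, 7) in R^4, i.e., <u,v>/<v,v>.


Computing <u,v> = 3*4 + 5*8 + 5*4 + 5*7 = 107
Computing <v,v> = 4^2 + 8^2 + 4^2 + 7^2 = 145
Projection coefficient = 107/145 = 0.7379

0.7379


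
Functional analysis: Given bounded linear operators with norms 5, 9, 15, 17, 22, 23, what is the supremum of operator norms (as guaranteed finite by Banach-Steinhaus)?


By the Uniform Boundedness Principle, the supremum of norms is finite.
sup_k ||T_k|| = max(5, 9, 15, 17, 22, 23) = 23

23


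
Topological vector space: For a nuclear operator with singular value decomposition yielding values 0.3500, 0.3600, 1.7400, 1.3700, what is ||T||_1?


The nuclear norm is the sum of all singular values.
||T||_1 = 0.3500 + 0.3600 + 1.7400 + 1.3700
= 3.8200

3.8200


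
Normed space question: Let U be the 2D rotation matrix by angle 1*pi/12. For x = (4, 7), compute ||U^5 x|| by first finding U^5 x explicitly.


U is a rotation by theta = 1*pi/12
U^5 = rotation by 5*theta = 5*pi/12
cos(5*pi/12) = 0.2588, sin(5*pi/12) = 0.9659
U^5 x = (0.2588 * 4 - 0.9659 * 7, 0.9659 * 4 + 0.2588 * 7)
= (-5.7262, 5.6754)
||U^5 x|| = sqrt((-5.7262)^2 + 5.6754^2) = sqrt(65.0000) = 8.0623

8.0623


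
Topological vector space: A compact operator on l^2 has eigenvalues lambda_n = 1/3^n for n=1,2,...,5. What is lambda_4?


The eigenvalue formula gives lambda_4 = 1/3^4
= 1/81
= 0.0123

0.0123


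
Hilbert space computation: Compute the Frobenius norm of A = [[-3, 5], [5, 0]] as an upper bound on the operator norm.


||A||_F^2 = sum a_ij^2
= (-3)^2 + 5^2 + 5^2 + 0^2
= 9 + 25 + 25 + 0 = 59
||A||_F = sqrt(59) = 7.6811

7.6811


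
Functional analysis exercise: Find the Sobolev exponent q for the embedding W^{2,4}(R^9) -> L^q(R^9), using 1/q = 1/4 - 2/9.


Using the Sobolev embedding formula: 1/q = 1/p - k/n
1/q = 1/4 - 2/9 = 1/36
q = 1/(1/36) = 36

36.0000


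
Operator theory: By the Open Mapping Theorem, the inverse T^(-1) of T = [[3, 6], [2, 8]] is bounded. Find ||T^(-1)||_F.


det(T) = 3*8 - 6*2 = 12
T^(-1) = (1/12) * [[8, -6], [-2, 3]] = [[0.6667, -0.5000], [-0.1667, 0.2500]]
||T^(-1)||_F^2 = 0.6667^2 + (-0.5000)^2 + (-0.1667)^2 + 0.2500^2 = 0.7847
||T^(-1)||_F = sqrt(0.7847) = 0.8858

0.8858


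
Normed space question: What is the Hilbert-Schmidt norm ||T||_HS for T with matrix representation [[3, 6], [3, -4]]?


The Hilbert-Schmidt norm is sqrt(sum of squares of all entries).
Sum of squares = 3^2 + 6^2 + 3^2 + (-4)^2
= 9 + 36 + 9 + 16 = 70
||T||_HS = sqrt(70) = 8.3666

8.3666


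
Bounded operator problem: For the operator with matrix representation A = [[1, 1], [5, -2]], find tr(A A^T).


trace(A * A^T) = sum of squares of all entries
= 1^2 + 1^2 + 5^2 + (-2)^2
= 1 + 1 + 25 + 4
= 31

31


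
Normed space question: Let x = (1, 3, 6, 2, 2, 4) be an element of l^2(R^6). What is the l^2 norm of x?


The l^2 norm = (sum |x_i|^2)^(1/2)
Sum of 2th powers = 1 + 9 + 36 + 4 + 4 + 16 = 70
||x||_2 = (70)^(1/2) = 8.3666

8.3666


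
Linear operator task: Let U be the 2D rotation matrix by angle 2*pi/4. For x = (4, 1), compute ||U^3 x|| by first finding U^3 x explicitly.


U is a rotation by theta = 2*pi/4
U^3 = rotation by 3*theta = 6*pi/4
cos(6*pi/4) = 0.0000, sin(6*pi/4) = -1.0000
U^3 x = (0.0000 * 4 - -1.0000 * 1, -1.0000 * 4 + 0.0000 * 1)
= (1.0000, -4.0000)
||U^3 x|| = sqrt(1.0000^2 + (-4.0000)^2) = sqrt(17.0000) = 4.1231

4.1231


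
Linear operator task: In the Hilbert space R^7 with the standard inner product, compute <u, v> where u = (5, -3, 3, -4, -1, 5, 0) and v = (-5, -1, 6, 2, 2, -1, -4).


Computing the standard inner product <u, v> = sum u_i * v_i
= 5*-5 + -3*-1 + 3*6 + -4*2 + -1*2 + 5*-1 + 0*-4
= -25 + 3 + 18 + -8 + -2 + -5 + 0
= -19

-19


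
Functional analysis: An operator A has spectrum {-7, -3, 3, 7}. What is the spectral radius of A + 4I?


Spectrum of A + 4I = {-3, 1, 7, 11}
Spectral radius = max |lambda| over the shifted spectrum
= max(3, 1, 7, 11) = 11

11


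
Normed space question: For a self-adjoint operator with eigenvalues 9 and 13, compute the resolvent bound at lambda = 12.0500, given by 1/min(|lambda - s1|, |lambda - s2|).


dist(12.0500, {9, 13}) = min(|12.0500 - 9|, |12.0500 - 13|)
= min(3.0500, 0.9500) = 0.9500
Resolvent bound = 1/0.9500 = 1.0526

1.0526


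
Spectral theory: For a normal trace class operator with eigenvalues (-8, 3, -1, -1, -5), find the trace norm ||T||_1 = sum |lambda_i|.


For a normal operator, singular values equal |eigenvalues|.
Trace norm = sum |lambda_i| = 8 + 3 + 1 + 1 + 5
= 18

18


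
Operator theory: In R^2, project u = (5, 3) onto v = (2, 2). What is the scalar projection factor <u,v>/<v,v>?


Computing <u,v> = 5*2 + 3*2 = 16
Computing <v,v> = 2^2 + 2^2 = 8
Projection coefficient = 16/8 = 2.0000

2.0000


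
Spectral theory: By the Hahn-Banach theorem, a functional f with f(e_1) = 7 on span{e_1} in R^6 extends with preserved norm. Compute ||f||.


The norm of f is given by ||f|| = sup_{||x||=1} |f(x)|.
On span{e_1}, ||e_1|| = 1, so ||f|| = |f(e_1)| / ||e_1||
= |7| / 1 = 7.0000

7.0000


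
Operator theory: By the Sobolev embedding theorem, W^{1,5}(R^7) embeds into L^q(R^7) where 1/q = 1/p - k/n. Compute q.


Using the Sobolev embedding formula: 1/q = 1/p - k/n
1/q = 1/5 - 1/7 = 2/35
q = 1/(2/35) = 35/2 = 17.5000

17.5000


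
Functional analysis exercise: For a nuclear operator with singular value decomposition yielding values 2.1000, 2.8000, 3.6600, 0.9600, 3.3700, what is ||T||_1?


The nuclear norm is the sum of all singular values.
||T||_1 = 2.1000 + 2.8000 + 3.6600 + 0.9600 + 3.3700
= 12.8900

12.8900


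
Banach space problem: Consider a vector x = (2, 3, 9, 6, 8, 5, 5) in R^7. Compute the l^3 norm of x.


The l^3 norm = (sum |x_i|^3)^(1/3)
Sum of 3th powers = 8 + 27 + 729 + 216 + 512 + 125 + 125 = 1742
||x||_3 = (1742)^(1/3) = 12.0323

12.0323


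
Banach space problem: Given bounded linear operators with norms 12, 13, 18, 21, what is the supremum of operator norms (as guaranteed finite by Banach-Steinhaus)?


By the Uniform Boundedness Principle, the supremum of norms is finite.
sup_k ||T_k|| = max(12, 13, 18, 21) = 21

21


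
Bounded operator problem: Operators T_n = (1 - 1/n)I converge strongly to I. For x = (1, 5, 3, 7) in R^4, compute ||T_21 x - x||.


T_21 x - x = (1 - 1/21)x - x = -x/21
||x|| = sqrt(84) = 9.1652
||T_21 x - x|| = ||x||/21 = 9.1652/21 = 0.4364

0.4364


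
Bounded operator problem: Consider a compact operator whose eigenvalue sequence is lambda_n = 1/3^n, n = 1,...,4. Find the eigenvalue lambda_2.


The eigenvalue formula gives lambda_2 = 1/3^2
= 1/9
= 0.1111

0.1111


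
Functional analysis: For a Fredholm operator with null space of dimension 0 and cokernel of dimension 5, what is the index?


The Fredholm index is defined as ind(T) = dim(ker T) - dim(coker T)
= 0 - 5
= -5

-5


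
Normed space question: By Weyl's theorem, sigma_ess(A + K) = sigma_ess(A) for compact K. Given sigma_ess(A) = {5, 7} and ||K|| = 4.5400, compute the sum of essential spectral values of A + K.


By Weyl's theorem, the essential spectrum is invariant under compact perturbations.
sigma_ess(A + K) = sigma_ess(A) = {5, 7}
Sum = 5 + 7 = 12

12


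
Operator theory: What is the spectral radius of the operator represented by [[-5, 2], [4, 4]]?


For a 2x2 matrix, eigenvalues satisfy lambda^2 - (trace)*lambda + det = 0
trace = -5 + 4 = -1
det = -5*4 - 2*4 = -28
discriminant = (-1)^2 - 4*(-28) = 113
spectral radius = max |eigenvalue| = 5.8151

5.8151


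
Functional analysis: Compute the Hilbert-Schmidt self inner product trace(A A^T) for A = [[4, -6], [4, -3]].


trace(A * A^T) = sum of squares of all entries
= 4^2 + (-6)^2 + 4^2 + (-3)^2
= 16 + 36 + 16 + 9
= 77

77


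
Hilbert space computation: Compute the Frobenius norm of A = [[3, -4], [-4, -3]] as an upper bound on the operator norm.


||A||_F^2 = sum a_ij^2
= 3^2 + (-4)^2 + (-4)^2 + (-3)^2
= 9 + 16 + 16 + 9 = 50
||A||_F = sqrt(50) = 7.0711

7.0711


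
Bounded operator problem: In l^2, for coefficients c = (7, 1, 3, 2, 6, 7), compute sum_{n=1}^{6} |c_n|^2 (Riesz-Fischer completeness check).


sum |c_n|^2 = 7^2 + 1^2 + 3^2 + 2^2 + 6^2 + 7^2
= 49 + 1 + 9 + 4 + 36 + 49
= 148

148


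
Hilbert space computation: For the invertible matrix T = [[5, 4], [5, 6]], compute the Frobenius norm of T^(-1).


det(T) = 5*6 - 4*5 = 10
T^(-1) = (1/10) * [[6, -4], [-5, 5]] = [[0.6000, -0.4000], [-0.5000, 0.5000]]
||T^(-1)||_F^2 = 0.6000^2 + (-0.4000)^2 + (-0.5000)^2 + 0.5000^2 = 1.0200
||T^(-1)||_F = sqrt(1.0200) = 1.0100

1.0100


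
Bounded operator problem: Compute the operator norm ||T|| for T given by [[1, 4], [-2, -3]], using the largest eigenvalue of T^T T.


A^T A = [[5, 10], [10, 25]]
trace(A^T A) = 30, det(A^T A) = 25
discriminant = 30^2 - 4*25 = 800
Largest eigenvalue of A^T A = (trace + sqrt(disc))/2 = 29.1421
||T|| = sqrt(29.1421) = 5.3983

5.3983


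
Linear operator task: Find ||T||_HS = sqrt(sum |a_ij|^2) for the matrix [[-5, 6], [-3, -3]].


The Hilbert-Schmidt norm is sqrt(sum of squares of all entries).
Sum of squares = (-5)^2 + 6^2 + (-3)^2 + (-3)^2
= 25 + 36 + 9 + 9 = 79
||T||_HS = sqrt(79) = 8.8882

8.8882


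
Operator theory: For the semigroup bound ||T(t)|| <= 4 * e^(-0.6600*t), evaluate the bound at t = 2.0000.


||T(2.0000)|| <= 4 * exp(-0.6600 * 2.0000)
= 4 * exp(-1.3200)
= 4 * 0.2671
= 1.0685

1.0685


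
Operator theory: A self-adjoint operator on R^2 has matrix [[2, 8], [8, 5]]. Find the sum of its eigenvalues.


For a self-adjoint (symmetric) matrix, the eigenvalues are real.
The sum of eigenvalues equals the trace of the matrix.
trace = 2 + 5 = 7

7


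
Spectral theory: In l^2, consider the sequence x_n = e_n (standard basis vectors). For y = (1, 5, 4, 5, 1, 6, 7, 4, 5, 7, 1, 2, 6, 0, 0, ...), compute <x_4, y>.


x_4 = e_4 is the standard basis vector with 1 in position 4.
<x_4, y> = y_4 = 5
As n -> infinity, <x_n, y> -> 0, confirming weak convergence of (x_n) to 0.

5


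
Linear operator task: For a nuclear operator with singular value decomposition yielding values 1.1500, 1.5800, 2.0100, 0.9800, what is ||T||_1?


The nuclear norm is the sum of all singular values.
||T||_1 = 1.1500 + 1.5800 + 2.0100 + 0.9800
= 5.7200

5.7200


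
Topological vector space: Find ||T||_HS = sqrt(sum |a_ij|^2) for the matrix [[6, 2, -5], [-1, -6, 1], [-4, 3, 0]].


The Hilbert-Schmidt norm is sqrt(sum of squares of all entries).
Sum of squares = 6^2 + 2^2 + (-5)^2 + (-1)^2 + (-6)^2 + 1^2 + (-4)^2 + 3^2 + 0^2
= 36 + 4 + 25 + 1 + 36 + 1 + 16 + 9 + 0 = 128
||T||_HS = sqrt(128) = 11.3137

11.3137


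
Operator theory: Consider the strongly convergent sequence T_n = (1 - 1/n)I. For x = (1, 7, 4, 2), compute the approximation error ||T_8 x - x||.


T_8 x - x = (1 - 1/8)x - x = -x/8
||x|| = sqrt(70) = 8.3666
||T_8 x - x|| = ||x||/8 = 8.3666/8 = 1.0458

1.0458


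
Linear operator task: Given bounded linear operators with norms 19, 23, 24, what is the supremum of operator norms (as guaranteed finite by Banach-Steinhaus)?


By the Uniform Boundedness Principle, the supremum of norms is finite.
sup_k ||T_k|| = max(19, 23, 24) = 24

24


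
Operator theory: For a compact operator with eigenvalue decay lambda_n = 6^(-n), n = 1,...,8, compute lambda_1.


The eigenvalue formula gives lambda_1 = 1/6^1
= 1/6
= 0.1667

0.1667


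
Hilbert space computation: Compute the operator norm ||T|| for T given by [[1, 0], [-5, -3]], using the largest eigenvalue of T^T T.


A^T A = [[26, 15], [15, 9]]
trace(A^T A) = 35, det(A^T A) = 9
discriminant = 35^2 - 4*9 = 1189
Largest eigenvalue of A^T A = (trace + sqrt(disc))/2 = 34.7409
||T|| = sqrt(34.7409) = 5.8941

5.8941


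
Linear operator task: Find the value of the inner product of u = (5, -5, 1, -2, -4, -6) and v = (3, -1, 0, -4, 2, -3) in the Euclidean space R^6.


Computing the standard inner product <u, v> = sum u_i * v_i
= 5*3 + -5*-1 + 1*0 + -2*-4 + -4*2 + -6*-3
= 15 + 5 + 0 + 8 + -8 + 18
= 38

38


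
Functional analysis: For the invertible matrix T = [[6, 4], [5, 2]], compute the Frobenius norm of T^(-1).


det(T) = 6*2 - 4*5 = -8
T^(-1) = (1/-8) * [[2, -4], [-5, 6]] = [[-0.2500, 0.5000], [0.6250, -0.7500]]
||T^(-1)||_F^2 = (-0.2500)^2 + 0.5000^2 + 0.6250^2 + (-0.7500)^2 = 1.2656
||T^(-1)||_F = sqrt(1.2656) = 1.1250

1.1250


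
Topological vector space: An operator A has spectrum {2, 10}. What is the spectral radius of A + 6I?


Spectrum of A + 6I = {8, 16}
Spectral radius = max |lambda| over the shifted spectrum
= max(8, 16) = 16

16


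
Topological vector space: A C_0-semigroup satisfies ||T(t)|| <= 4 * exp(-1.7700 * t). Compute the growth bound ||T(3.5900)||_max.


||T(3.5900)|| <= 4 * exp(-1.7700 * 3.5900)
= 4 * exp(-6.3543)
= 4 * 0.0017
= 0.0070

0.0070


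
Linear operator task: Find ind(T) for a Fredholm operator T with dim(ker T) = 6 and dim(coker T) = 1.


The Fredholm index is defined as ind(T) = dim(ker T) - dim(coker T)
= 6 - 1
= 5

5


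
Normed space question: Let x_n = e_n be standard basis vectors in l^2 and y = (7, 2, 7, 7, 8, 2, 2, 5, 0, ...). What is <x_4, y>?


x_4 = e_4 is the standard basis vector with 1 in position 4.
<x_4, y> = y_4 = 7
As n -> infinity, <x_n, y> -> 0, confirming weak convergence of (x_n) to 0.

7


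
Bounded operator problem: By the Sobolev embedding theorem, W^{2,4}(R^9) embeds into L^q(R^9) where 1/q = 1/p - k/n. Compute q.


Using the Sobolev embedding formula: 1/q = 1/p - k/n
1/q = 1/4 - 2/9 = 1/36
q = 1/(1/36) = 36

36.0000


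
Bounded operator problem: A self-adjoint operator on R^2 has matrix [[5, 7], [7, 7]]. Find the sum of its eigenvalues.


For a self-adjoint (symmetric) matrix, the eigenvalues are real.
The sum of eigenvalues equals the trace of the matrix.
trace = 5 + 7 = 12

12


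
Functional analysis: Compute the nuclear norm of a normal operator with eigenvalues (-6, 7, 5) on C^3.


For a normal operator, singular values equal |eigenvalues|.
Trace norm = sum |lambda_i| = 6 + 7 + 5
= 18

18


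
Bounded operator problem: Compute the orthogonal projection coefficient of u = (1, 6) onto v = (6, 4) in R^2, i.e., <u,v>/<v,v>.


Computing <u,v> = 1*6 + 6*4 = 30
Computing <v,v> = 6^2 + 4^2 = 52
Projection coefficient = 30/52 = 0.5769

0.5769


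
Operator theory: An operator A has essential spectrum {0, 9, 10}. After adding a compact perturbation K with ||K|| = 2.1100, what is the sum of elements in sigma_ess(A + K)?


By Weyl's theorem, the essential spectrum is invariant under compact perturbations.
sigma_ess(A + K) = sigma_ess(A) = {0, 9, 10}
Sum = 0 + 9 + 10 = 19

19


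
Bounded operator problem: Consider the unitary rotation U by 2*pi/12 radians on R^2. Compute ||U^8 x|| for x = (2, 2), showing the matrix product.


U is a rotation by theta = 2*pi/12
U^8 = rotation by 8*theta = 16*pi/12
cos(16*pi/12) = -0.5000, sin(16*pi/12) = -0.8660
U^8 x = (-0.5000 * 2 - -0.8660 * 2, -0.8660 * 2 + -0.5000 * 2)
= (0.7321, -2.7321)
||U^8 x|| = sqrt(0.7321^2 + (-2.7321)^2) = sqrt(8.0000) = 2.8284

2.8284


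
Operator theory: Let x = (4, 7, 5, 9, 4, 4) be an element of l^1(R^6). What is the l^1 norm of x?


The l^1 norm equals the sum of absolute values of all components.
||x||_1 = 4 + 7 + 5 + 9 + 4 + 4
= 33

33.0000


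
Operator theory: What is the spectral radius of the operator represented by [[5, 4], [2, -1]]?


For a 2x2 matrix, eigenvalues satisfy lambda^2 - (trace)*lambda + det = 0
trace = 5 + -1 = 4
det = 5*-1 - 4*2 = -13
discriminant = 4^2 - 4*(-13) = 68
spectral radius = max |eigenvalue| = 6.1231

6.1231


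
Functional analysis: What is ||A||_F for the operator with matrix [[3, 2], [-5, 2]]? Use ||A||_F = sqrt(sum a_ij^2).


||A||_F^2 = sum a_ij^2
= 3^2 + 2^2 + (-5)^2 + 2^2
= 9 + 4 + 25 + 4 = 42
||A||_F = sqrt(42) = 6.4807

6.4807


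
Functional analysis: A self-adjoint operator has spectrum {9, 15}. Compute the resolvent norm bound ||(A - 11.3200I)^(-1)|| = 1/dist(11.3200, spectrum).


dist(11.3200, {9, 15}) = min(|11.3200 - 9|, |11.3200 - 15|)
= min(2.3200, 3.6800) = 2.3200
Resolvent bound = 1/2.3200 = 0.4310

0.4310


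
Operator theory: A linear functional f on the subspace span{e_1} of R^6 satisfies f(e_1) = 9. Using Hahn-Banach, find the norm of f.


The norm of f is given by ||f|| = sup_{||x||=1} |f(x)|.
On span{e_1}, ||e_1|| = 1, so ||f|| = |f(e_1)| / ||e_1||
= |9| / 1 = 9.0000

9.0000


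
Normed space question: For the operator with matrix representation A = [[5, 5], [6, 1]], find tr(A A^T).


trace(A * A^T) = sum of squares of all entries
= 5^2 + 5^2 + 6^2 + 1^2
= 25 + 25 + 36 + 1
= 87

87


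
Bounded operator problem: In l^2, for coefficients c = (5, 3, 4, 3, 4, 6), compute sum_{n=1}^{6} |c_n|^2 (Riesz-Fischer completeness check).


sum |c_n|^2 = 5^2 + 3^2 + 4^2 + 3^2 + 4^2 + 6^2
= 25 + 9 + 16 + 9 + 16 + 36
= 111

111


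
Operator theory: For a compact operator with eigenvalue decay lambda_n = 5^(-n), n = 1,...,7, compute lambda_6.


The eigenvalue formula gives lambda_6 = 1/5^6
= 1/15625
= 6.4000e-05

6.4000e-05


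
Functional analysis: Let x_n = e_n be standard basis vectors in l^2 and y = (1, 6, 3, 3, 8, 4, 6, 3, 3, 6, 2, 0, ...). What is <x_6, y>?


x_6 = e_6 is the standard basis vector with 1 in position 6.
<x_6, y> = y_6 = 4
As n -> infinity, <x_n, y> -> 0, confirming weak convergence of (x_n) to 0.

4


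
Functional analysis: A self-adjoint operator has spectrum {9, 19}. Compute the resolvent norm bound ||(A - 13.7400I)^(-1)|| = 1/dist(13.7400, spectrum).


dist(13.7400, {9, 19}) = min(|13.7400 - 9|, |13.7400 - 19|)
= min(4.7400, 5.2600) = 4.7400
Resolvent bound = 1/4.7400 = 0.2110

0.2110


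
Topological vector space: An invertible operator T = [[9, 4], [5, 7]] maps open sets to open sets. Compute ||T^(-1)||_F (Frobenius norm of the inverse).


det(T) = 9*7 - 4*5 = 43
T^(-1) = (1/43) * [[7, -4], [-5, 9]] = [[0.1628, -0.0930], [-0.1163, 0.2093]]
||T^(-1)||_F^2 = 0.1628^2 + (-0.0930)^2 + (-0.1163)^2 + 0.2093^2 = 0.0925
||T^(-1)||_F = sqrt(0.0925) = 0.3041

0.3041


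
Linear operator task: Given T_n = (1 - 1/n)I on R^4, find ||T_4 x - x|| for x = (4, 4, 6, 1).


T_4 x - x = (1 - 1/4)x - x = -x/4
||x|| = sqrt(69) = 8.3066
||T_4 x - x|| = ||x||/4 = 8.3066/4 = 2.0767

2.0767


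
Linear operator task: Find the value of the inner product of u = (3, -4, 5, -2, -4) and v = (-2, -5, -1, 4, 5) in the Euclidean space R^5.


Computing the standard inner product <u, v> = sum u_i * v_i
= 3*-2 + -4*-5 + 5*-1 + -2*4 + -4*5
= -6 + 20 + -5 + -8 + -20
= -19

-19


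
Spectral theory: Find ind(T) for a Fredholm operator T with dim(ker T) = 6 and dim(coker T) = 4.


The Fredholm index is defined as ind(T) = dim(ker T) - dim(coker T)
= 6 - 4
= 2

2


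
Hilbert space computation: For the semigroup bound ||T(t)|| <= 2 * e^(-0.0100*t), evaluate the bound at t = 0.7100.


||T(0.7100)|| <= 2 * exp(-0.0100 * 0.7100)
= 2 * exp(-0.0071)
= 2 * 0.9929
= 1.9859

1.9859


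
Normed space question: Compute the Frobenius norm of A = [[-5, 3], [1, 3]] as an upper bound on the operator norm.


||A||_F^2 = sum a_ij^2
= (-5)^2 + 3^2 + 1^2 + 3^2
= 25 + 9 + 1 + 9 = 44
||A||_F = sqrt(44) = 6.6332

6.6332


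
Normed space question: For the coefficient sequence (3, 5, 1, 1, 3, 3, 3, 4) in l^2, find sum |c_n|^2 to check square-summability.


sum |c_n|^2 = 3^2 + 5^2 + 1^2 + 1^2 + 3^2 + 3^2 + 3^2 + 4^2
= 9 + 25 + 1 + 1 + 9 + 9 + 9 + 16
= 79

79


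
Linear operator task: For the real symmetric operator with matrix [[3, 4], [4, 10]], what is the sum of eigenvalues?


For a self-adjoint (symmetric) matrix, the eigenvalues are real.
The sum of eigenvalues equals the trace of the matrix.
trace = 3 + 10 = 13

13


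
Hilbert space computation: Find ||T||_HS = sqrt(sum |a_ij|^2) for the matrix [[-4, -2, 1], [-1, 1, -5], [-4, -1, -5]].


The Hilbert-Schmidt norm is sqrt(sum of squares of all entries).
Sum of squares = (-4)^2 + (-2)^2 + 1^2 + (-1)^2 + 1^2 + (-5)^2 + (-4)^2 + (-1)^2 + (-5)^2
= 16 + 4 + 1 + 1 + 1 + 25 + 16 + 1 + 25 = 90
||T||_HS = sqrt(90) = 9.4868

9.4868


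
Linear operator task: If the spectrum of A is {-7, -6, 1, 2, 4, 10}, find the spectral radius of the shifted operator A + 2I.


Spectrum of A + 2I = {-5, -4, 3, 4, 6, 12}
Spectral radius = max |lambda| over the shifted spectrum
= max(5, 4, 3, 4, 6, 12) = 12

12


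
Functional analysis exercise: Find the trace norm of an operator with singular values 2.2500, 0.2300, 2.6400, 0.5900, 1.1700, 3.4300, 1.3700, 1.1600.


The nuclear norm is the sum of all singular values.
||T||_1 = 2.2500 + 0.2300 + 2.6400 + 0.5900 + 1.1700 + 3.4300 + 1.3700 + 1.1600
= 12.8400

12.8400


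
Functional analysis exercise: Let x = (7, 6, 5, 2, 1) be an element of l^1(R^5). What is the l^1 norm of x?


The l^1 norm equals the sum of absolute values of all components.
||x||_1 = 7 + 6 + 5 + 2 + 1
= 21

21.0000


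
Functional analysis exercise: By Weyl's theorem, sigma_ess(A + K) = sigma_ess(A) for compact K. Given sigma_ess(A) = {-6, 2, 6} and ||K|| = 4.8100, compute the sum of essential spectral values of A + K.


By Weyl's theorem, the essential spectrum is invariant under compact perturbations.
sigma_ess(A + K) = sigma_ess(A) = {-6, 2, 6}
Sum = -6 + 2 + 6 = 2

2


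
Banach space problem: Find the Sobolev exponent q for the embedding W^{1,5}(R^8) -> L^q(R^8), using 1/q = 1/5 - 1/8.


Using the Sobolev embedding formula: 1/q = 1/p - k/n
1/q = 1/5 - 1/8 = 3/40
q = 1/(3/40) = 40/3 = 13.3333

13.3333


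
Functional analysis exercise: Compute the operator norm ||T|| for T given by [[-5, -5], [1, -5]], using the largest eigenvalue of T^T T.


A^T A = [[26, 20], [20, 50]]
trace(A^T A) = 76, det(A^T A) = 900
discriminant = 76^2 - 4*900 = 2176
Largest eigenvalue of A^T A = (trace + sqrt(disc))/2 = 61.3238
||T|| = sqrt(61.3238) = 7.8310

7.8310


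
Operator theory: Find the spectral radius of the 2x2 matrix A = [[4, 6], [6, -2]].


For a 2x2 matrix, eigenvalues satisfy lambda^2 - (trace)*lambda + det = 0
trace = 4 + -2 = 2
det = 4*-2 - 6*6 = -44
discriminant = 2^2 - 4*(-44) = 180
spectral radius = max |eigenvalue| = 7.7082

7.7082


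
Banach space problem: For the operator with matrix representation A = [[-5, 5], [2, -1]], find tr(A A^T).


trace(A * A^T) = sum of squares of all entries
= (-5)^2 + 5^2 + 2^2 + (-1)^2
= 25 + 25 + 4 + 1
= 55

55


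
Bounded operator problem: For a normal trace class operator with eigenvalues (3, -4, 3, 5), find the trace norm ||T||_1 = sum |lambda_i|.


For a normal operator, singular values equal |eigenvalues|.
Trace norm = sum |lambda_i| = 3 + 4 + 3 + 5
= 15

15


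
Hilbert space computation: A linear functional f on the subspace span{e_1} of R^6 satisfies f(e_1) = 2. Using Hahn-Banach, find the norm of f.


The norm of f is given by ||f|| = sup_{||x||=1} |f(x)|.
On span{e_1}, ||e_1|| = 1, so ||f|| = |f(e_1)| / ||e_1||
= |2| / 1 = 2.0000

2.0000


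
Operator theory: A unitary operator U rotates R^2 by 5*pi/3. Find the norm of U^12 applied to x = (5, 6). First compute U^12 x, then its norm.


U is a rotation by theta = 5*pi/3
U^12 = rotation by 12*theta = 60*pi/3 = 0*pi/3 (mod 2*pi)
cos(0*pi/3) = 1.0000, sin(0*pi/3) = 0.0000
U^12 x = (1.0000 * 5 - 0.0000 * 6, 0.0000 * 5 + 1.0000 * 6)
= (5.0000, 6.0000)
||U^12 x|| = sqrt(5.0000^2 + 6.0000^2) = sqrt(61.0000) = 7.8102

7.8102


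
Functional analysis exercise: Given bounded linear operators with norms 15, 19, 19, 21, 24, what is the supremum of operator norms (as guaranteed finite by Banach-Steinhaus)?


By the Uniform Boundedness Principle, the supremum of norms is finite.
sup_k ||T_k|| = max(15, 19, 19, 21, 24) = 24

24


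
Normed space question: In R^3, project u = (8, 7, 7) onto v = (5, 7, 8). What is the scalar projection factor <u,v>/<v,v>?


Computing <u,v> = 8*5 + 7*7 + 7*8 = 145
Computing <v,v> = 5^2 + 7^2 + 8^2 = 138
Projection coefficient = 145/138 = 1.0507

1.0507


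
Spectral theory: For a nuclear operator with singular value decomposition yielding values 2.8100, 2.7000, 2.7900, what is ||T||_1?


The nuclear norm is the sum of all singular values.
||T||_1 = 2.8100 + 2.7000 + 2.7900
= 8.3000

8.3000


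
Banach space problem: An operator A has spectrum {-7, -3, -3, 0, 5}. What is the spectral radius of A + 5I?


Spectrum of A + 5I = {-2, 2, 2, 5, 10}
Spectral radius = max |lambda| over the shifted spectrum
= max(2, 2, 2, 5, 10) = 10

10


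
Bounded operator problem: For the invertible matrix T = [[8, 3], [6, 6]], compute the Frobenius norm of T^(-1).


det(T) = 8*6 - 3*6 = 30
T^(-1) = (1/30) * [[6, -3], [-6, 8]] = [[0.2000, -0.1000], [-0.2000, 0.2667]]
||T^(-1)||_F^2 = 0.2000^2 + (-0.1000)^2 + (-0.2000)^2 + 0.2667^2 = 0.1611
||T^(-1)||_F = sqrt(0.1611) = 0.4014

0.4014


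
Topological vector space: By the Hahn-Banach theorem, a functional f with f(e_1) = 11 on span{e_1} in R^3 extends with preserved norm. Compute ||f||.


The norm of f is given by ||f|| = sup_{||x||=1} |f(x)|.
On span{e_1}, ||e_1|| = 1, so ||f|| = |f(e_1)| / ||e_1||
= |11| / 1 = 11.0000

11.0000


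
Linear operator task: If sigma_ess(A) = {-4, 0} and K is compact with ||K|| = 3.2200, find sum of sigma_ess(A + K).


By Weyl's theorem, the essential spectrum is invariant under compact perturbations.
sigma_ess(A + K) = sigma_ess(A) = {-4, 0}
Sum = -4 + 0 = -4

-4


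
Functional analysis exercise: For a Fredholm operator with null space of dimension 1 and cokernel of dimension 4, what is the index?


The Fredholm index is defined as ind(T) = dim(ker T) - dim(coker T)
= 1 - 4
= -3

-3


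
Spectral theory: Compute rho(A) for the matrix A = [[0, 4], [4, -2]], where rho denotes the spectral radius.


For a 2x2 matrix, eigenvalues satisfy lambda^2 - (trace)*lambda + det = 0
trace = 0 + -2 = -2
det = 0*-2 - 4*4 = -16
discriminant = (-2)^2 - 4*(-16) = 68
spectral radius = max |eigenvalue| = 5.1231

5.1231


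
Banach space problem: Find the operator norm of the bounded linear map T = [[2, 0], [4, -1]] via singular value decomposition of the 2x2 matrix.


A^T A = [[20, -4], [-4, 1]]
trace(A^T A) = 21, det(A^T A) = 4
discriminant = 21^2 - 4*4 = 425
Largest eigenvalue of A^T A = (trace + sqrt(disc))/2 = 20.8078
||T|| = sqrt(20.8078) = 4.5616

4.5616


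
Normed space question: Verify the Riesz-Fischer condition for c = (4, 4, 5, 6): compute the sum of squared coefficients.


sum |c_n|^2 = 4^2 + 4^2 + 5^2 + 6^2
= 16 + 16 + 25 + 36
= 93

93


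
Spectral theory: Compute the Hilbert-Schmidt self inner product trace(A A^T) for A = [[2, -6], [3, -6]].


trace(A * A^T) = sum of squares of all entries
= 2^2 + (-6)^2 + 3^2 + (-6)^2
= 4 + 36 + 9 + 36
= 85

85


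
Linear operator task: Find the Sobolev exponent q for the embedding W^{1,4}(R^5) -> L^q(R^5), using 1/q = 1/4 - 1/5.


Using the Sobolev embedding formula: 1/q = 1/p - k/n
1/q = 1/4 - 1/5 = 1/20
q = 1/(1/20) = 20

20.0000


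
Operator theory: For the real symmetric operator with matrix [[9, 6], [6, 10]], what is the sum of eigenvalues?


For a self-adjoint (symmetric) matrix, the eigenvalues are real.
The sum of eigenvalues equals the trace of the matrix.
trace = 9 + 10 = 19

19


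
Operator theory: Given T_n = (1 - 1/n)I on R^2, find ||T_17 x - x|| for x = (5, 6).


T_17 x - x = (1 - 1/17)x - x = -x/17
||x|| = sqrt(61) = 7.8102
||T_17 x - x|| = ||x||/17 = 7.8102/17 = 0.4594

0.4594


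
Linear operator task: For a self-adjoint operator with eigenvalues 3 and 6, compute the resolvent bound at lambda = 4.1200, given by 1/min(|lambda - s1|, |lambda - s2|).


dist(4.1200, {3, 6}) = min(|4.1200 - 3|, |4.1200 - 6|)
= min(1.1200, 1.8800) = 1.1200
Resolvent bound = 1/1.1200 = 0.8929

0.8929


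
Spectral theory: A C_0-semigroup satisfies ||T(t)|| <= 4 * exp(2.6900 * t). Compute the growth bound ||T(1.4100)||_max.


||T(1.4100)|| <= 4 * exp(2.6900 * 1.4100)
= 4 * exp(3.7929)
= 4 * 44.3849
= 177.5397

177.5397


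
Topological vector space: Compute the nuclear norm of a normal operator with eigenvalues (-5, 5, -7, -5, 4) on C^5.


For a normal operator, singular values equal |eigenvalues|.
Trace norm = sum |lambda_i| = 5 + 5 + 7 + 5 + 4
= 26

26


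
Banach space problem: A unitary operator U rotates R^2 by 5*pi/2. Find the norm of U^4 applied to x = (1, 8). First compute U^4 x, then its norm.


U is a rotation by theta = 5*pi/2
U^4 = rotation by 4*theta = 20*pi/2 = 0*pi/2 (mod 2*pi)
cos(0*pi/2) = 1.0000, sin(0*pi/2) = 0.0000
U^4 x = (1.0000 * 1 - 0.0000 * 8, 0.0000 * 1 + 1.0000 * 8)
= (1.0000, 8.0000)
||U^4 x|| = sqrt(1.0000^2 + 8.0000^2) = sqrt(65.0000) = 8.0623

8.0623


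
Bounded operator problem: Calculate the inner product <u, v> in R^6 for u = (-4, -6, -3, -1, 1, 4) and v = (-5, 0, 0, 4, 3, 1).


Computing the standard inner product <u, v> = sum u_i * v_i
= -4*-5 + -6*0 + -3*0 + -1*4 + 1*3 + 4*1
= 20 + 0 + 0 + -4 + 3 + 4
= 23

23


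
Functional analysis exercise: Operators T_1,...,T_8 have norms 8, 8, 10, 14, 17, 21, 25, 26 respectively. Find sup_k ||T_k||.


By the Uniform Boundedness Principle, the supremum of norms is finite.
sup_k ||T_k|| = max(8, 8, 10, 14, 17, 21, 25, 26) = 26

26


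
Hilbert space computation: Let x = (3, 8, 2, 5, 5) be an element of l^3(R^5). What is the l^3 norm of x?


The l^3 norm = (sum |x_i|^3)^(1/3)
Sum of 3th powers = 27 + 512 + 8 + 125 + 125 = 797
||x||_3 = (797)^(1/3) = 9.2716

9.2716


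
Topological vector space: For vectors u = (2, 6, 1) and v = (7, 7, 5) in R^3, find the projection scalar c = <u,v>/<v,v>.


Computing <u,v> = 2*7 + 6*7 + 1*5 = 61
Computing <v,v> = 7^2 + 7^2 + 5^2 = 123
Projection coefficient = 61/123 = 0.4959

0.4959


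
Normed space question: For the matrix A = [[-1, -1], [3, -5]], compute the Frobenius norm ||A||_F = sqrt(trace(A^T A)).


||A||_F^2 = sum a_ij^2
= (-1)^2 + (-1)^2 + 3^2 + (-5)^2
= 1 + 1 + 9 + 25 = 36
||A||_F = sqrt(36) = 6.0000

6.0000


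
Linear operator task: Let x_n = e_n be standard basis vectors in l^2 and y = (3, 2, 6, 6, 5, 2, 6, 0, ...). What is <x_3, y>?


x_3 = e_3 is the standard basis vector with 1 in position 3.
<x_3, y> = y_3 = 6
As n -> infinity, <x_n, y> -> 0, confirming weak convergence of (x_n) to 0.

6


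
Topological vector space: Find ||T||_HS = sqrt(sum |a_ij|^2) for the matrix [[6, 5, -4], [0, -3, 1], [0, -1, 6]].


The Hilbert-Schmidt norm is sqrt(sum of squares of all entries).
Sum of squares = 6^2 + 5^2 + (-4)^2 + 0^2 + (-3)^2 + 1^2 + 0^2 + (-1)^2 + 6^2
= 36 + 25 + 16 + 0 + 9 + 1 + 0 + 1 + 36 = 124
||T||_HS = sqrt(124) = 11.1355

11.1355


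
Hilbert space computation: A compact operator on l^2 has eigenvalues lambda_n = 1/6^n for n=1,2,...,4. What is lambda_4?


The eigenvalue formula gives lambda_4 = 1/6^4
= 1/1296
= 7.7160e-04

7.7160e-04


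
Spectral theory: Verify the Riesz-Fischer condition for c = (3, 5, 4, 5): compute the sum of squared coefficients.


sum |c_n|^2 = 3^2 + 5^2 + 4^2 + 5^2
= 9 + 25 + 16 + 25
= 75

75


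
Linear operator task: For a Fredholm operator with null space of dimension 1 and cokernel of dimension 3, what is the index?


The Fredholm index is defined as ind(T) = dim(ker T) - dim(coker T)
= 1 - 3
= -2

-2


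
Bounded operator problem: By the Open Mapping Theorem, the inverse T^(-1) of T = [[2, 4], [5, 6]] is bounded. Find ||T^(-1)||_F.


det(T) = 2*6 - 4*5 = -8
T^(-1) = (1/-8) * [[6, -4], [-5, 2]] = [[-0.7500, 0.5000], [0.6250, -0.2500]]
||T^(-1)||_F^2 = (-0.7500)^2 + 0.5000^2 + 0.6250^2 + (-0.2500)^2 = 1.2656
||T^(-1)||_F = sqrt(1.2656) = 1.1250

1.1250


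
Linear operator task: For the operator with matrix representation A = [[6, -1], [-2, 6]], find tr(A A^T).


trace(A * A^T) = sum of squares of all entries
= 6^2 + (-1)^2 + (-2)^2 + 6^2
= 36 + 1 + 4 + 36
= 77

77


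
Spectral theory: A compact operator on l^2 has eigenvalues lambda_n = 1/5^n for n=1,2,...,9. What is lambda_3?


The eigenvalue formula gives lambda_3 = 1/5^3
= 1/125
= 0.0080

0.0080


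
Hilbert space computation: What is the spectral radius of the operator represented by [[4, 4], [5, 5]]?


For a 2x2 matrix, eigenvalues satisfy lambda^2 - (trace)*lambda + det = 0
trace = 4 + 5 = 9
det = 4*5 - 4*5 = 0
discriminant = 9^2 - 4*(0) = 81
spectral radius = max |eigenvalue| = 9.0000

9.0000


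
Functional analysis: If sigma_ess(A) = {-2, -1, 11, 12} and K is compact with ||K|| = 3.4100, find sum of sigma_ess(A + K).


By Weyl's theorem, the essential spectrum is invariant under compact perturbations.
sigma_ess(A + K) = sigma_ess(A) = {-2, -1, 11, 12}
Sum = -2 + -1 + 11 + 12 = 20

20


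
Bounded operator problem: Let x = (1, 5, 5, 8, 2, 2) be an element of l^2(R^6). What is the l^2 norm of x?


The l^2 norm = (sum |x_i|^2)^(1/2)
Sum of 2th powers = 1 + 25 + 25 + 64 + 4 + 4 = 123
||x||_2 = (123)^(1/2) = 11.0905

11.0905


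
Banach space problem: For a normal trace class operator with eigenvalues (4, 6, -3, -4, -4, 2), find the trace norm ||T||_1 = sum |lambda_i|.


For a normal operator, singular values equal |eigenvalues|.
Trace norm = sum |lambda_i| = 4 + 6 + 3 + 4 + 4 + 2
= 23

23


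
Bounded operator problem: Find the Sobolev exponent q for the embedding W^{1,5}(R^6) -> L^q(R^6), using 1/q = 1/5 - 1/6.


Using the Sobolev embedding formula: 1/q = 1/p - k/n
1/q = 1/5 - 1/6 = 1/30
q = 1/(1/30) = 30

30.0000


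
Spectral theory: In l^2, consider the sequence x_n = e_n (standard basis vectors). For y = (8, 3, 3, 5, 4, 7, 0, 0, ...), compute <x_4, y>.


x_4 = e_4 is the standard basis vector with 1 in position 4.
<x_4, y> = y_4 = 5
As n -> infinity, <x_n, y> -> 0, confirming weak convergence of (x_n) to 0.

5


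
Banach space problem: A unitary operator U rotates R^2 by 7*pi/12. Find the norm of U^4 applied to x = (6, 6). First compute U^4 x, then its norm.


U is a rotation by theta = 7*pi/12
U^4 = rotation by 4*theta = 28*pi/12 = 4*pi/12 (mod 2*pi)
cos(4*pi/12) = 0.5000, sin(4*pi/12) = 0.8660
U^4 x = (0.5000 * 6 - 0.8660 * 6, 0.8660 * 6 + 0.5000 * 6)
= (-2.1962, 8.1962)
||U^4 x|| = sqrt((-2.1962)^2 + 8.1962^2) = sqrt(72.0000) = 8.4853

8.4853


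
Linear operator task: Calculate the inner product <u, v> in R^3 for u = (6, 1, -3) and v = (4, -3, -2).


Computing the standard inner product <u, v> = sum u_i * v_i
= 6*4 + 1*-3 + -3*-2
= 24 + -3 + 6
= 27

27


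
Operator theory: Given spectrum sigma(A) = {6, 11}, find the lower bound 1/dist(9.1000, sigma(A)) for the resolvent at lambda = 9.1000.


dist(9.1000, {6, 11}) = min(|9.1000 - 6|, |9.1000 - 11|)
= min(3.1000, 1.9000) = 1.9000
Resolvent bound = 1/1.9000 = 0.5263

0.5263


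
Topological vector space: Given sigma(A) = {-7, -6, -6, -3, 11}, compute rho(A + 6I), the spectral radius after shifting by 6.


Spectrum of A + 6I = {-1, 0, 0, 3, 17}
Spectral radius = max |lambda| over the shifted spectrum
= max(1, 0, 0, 3, 17) = 17

17


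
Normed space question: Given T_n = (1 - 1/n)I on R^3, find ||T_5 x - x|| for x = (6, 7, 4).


T_5 x - x = (1 - 1/5)x - x = -x/5
||x|| = sqrt(101) = 10.0499
||T_5 x - x|| = ||x||/5 = 10.0499/5 = 2.0100

2.0100


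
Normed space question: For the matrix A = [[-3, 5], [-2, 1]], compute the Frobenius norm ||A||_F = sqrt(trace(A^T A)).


||A||_F^2 = sum a_ij^2
= (-3)^2 + 5^2 + (-2)^2 + 1^2
= 9 + 25 + 4 + 1 = 39
||A||_F = sqrt(39) = 6.2450

6.2450


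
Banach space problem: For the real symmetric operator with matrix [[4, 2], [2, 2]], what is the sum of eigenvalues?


For a self-adjoint (symmetric) matrix, the eigenvalues are real.
The sum of eigenvalues equals the trace of the matrix.
trace = 4 + 2 = 6

6


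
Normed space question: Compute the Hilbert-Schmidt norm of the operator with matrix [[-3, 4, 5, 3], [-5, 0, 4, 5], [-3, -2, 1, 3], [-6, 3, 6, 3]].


The Hilbert-Schmidt norm is sqrt(sum of squares of all entries).
Sum of squares = (-3)^2 + 4^2 + 5^2 + 3^2 + (-5)^2 + 0^2 + 4^2 + 5^2 + (-3)^2 + (-2)^2 + 1^2 + 3^2 + (-6)^2 + 3^2 + 6^2 + 3^2
= 9 + 16 + 25 + 9 + 25 + 0 + 16 + 25 + 9 + 4 + 1 + 9 + 36 + 9 + 36 + 9 = 238
||T||_HS = sqrt(238) = 15.4272

15.4272


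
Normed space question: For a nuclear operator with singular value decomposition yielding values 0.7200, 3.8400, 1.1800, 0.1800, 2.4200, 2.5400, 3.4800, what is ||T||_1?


The nuclear norm is the sum of all singular values.
||T||_1 = 0.7200 + 3.8400 + 1.1800 + 0.1800 + 2.4200 + 2.5400 + 3.4800
= 14.3600

14.3600


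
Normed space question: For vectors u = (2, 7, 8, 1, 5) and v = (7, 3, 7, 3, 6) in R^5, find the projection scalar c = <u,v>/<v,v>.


Computing <u,v> = 2*7 + 7*3 + 8*7 + 1*3 + 5*6 = 124
Computing <v,v> = 7^2 + 3^2 + 7^2 + 3^2 + 6^2 = 152
Projection coefficient = 124/152 = 0.8158

0.8158


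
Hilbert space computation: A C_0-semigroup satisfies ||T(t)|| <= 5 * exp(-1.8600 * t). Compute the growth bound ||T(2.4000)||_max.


||T(2.4000)|| <= 5 * exp(-1.8600 * 2.4000)
= 5 * exp(-4.4640)
= 5 * 0.0115
= 0.0576

0.0576


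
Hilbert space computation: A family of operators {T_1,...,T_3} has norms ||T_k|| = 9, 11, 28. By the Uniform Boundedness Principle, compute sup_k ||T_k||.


By the Uniform Boundedness Principle, the supremum of norms is finite.
sup_k ||T_k|| = max(9, 11, 28) = 28

28


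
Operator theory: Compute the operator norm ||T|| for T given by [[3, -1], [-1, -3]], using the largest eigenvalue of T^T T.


A^T A = [[10, 0], [0, 10]]
trace(A^T A) = 20, det(A^T A) = 100
discriminant = 20^2 - 4*100 = 0
Largest eigenvalue of A^T A = (trace + sqrt(disc))/2 = 10.0000
||T|| = sqrt(10.0000) = 3.1623

3.1623
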